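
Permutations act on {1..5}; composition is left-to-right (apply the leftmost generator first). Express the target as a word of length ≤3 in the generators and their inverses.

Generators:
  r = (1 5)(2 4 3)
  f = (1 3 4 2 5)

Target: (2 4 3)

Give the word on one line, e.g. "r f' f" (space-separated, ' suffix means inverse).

r' r'

  after r': (1 5)(2 3 4)
  after r': (2 4 3)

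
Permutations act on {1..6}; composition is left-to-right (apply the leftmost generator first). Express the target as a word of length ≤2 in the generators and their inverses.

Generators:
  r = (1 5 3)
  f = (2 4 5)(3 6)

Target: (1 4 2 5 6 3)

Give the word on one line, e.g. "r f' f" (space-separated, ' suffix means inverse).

r f'

  after r: (1 5 3)
  after f': (1 4 2 5 6 3)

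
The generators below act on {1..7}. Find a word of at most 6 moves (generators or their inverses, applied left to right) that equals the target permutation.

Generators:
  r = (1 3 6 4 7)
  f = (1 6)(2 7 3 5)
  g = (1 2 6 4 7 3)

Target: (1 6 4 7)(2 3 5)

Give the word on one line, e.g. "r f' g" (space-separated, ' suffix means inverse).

r' f' g' f'

  after r': (1 7 4 6 3)
  after f': (1 2 5 3 6 7 4)
  after g': (2 5 7 6 4 3)
  after f': (1 6 4 7)(2 3 5)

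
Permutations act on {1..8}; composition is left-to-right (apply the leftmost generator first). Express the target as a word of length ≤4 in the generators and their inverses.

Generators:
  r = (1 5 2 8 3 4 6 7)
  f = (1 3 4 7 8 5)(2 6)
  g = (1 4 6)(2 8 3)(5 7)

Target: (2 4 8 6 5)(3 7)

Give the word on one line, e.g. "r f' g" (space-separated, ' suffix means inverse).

  after f': (1 5 8 7 4 3)(2 6)
  after r': (2 4 8 6 5)(3 7)

f' r'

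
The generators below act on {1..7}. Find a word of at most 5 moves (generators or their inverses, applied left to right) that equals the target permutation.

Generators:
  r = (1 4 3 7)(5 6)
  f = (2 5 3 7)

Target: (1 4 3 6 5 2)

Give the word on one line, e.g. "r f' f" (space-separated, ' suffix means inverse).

f' r' r' r'

  after f': (2 7 3 5)
  after r': (1 7 4)(2 3 6 5)
  after r': (1 3 5 2 4 7)
  after r': (1 4 3 6 5 2)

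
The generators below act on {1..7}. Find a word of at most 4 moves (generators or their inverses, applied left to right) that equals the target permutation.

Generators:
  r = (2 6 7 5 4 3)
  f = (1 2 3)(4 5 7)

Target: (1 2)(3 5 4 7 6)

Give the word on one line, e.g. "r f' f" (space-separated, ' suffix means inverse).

r' f

  after r': (2 3 4 5 7 6)
  after f: (1 2)(3 5 4 7 6)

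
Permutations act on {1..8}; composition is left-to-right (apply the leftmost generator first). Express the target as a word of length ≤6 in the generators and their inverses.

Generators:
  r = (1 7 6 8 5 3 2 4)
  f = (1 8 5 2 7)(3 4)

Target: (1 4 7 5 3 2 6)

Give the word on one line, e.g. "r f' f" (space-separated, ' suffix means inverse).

  after f': (1 7 2 5 8)(3 4)
  after f': (1 2 8 7 5)
  after r': (1 3 5 4 2 6 7 8)
  after f: (1 4 7 5 3 2 6)

f' f' r' f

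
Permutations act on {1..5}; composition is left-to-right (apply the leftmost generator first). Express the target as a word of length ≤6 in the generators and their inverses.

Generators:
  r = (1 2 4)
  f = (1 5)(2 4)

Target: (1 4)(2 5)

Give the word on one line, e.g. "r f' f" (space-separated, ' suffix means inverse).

f' r f' r'

  after f': (1 5)(2 4)
  after r: (1 5 2)
  after f': (2 5 4)
  after r': (1 4)(2 5)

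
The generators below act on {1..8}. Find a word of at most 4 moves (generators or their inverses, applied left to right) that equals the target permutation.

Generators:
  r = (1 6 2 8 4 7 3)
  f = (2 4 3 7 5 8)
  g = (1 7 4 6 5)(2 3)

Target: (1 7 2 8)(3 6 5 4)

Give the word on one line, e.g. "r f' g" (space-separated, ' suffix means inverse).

  after f': (2 8 5 7 3 4)
  after g: (1 7 2 8)(3 6 5 4)

f' g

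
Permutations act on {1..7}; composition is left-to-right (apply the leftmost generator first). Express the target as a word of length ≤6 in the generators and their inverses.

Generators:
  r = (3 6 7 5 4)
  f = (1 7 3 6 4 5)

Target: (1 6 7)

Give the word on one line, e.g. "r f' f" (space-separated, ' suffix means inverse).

f f f r' f

  after f: (1 7 3 6 4 5)
  after f: (1 3 4)(5 7 6)
  after f: (1 6)(3 5)(4 7)
  after r': (1 3 7 5 4 6)
  after f: (1 6 7)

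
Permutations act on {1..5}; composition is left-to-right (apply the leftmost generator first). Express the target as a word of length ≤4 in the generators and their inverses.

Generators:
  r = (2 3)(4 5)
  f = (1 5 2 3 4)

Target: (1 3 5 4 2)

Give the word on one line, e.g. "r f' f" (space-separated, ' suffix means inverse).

r' f f r

  after r': (2 3)(4 5)
  after f: (1 5)(2 4)
  after f: (1 2)(3 4)
  after r: (1 3 5 4 2)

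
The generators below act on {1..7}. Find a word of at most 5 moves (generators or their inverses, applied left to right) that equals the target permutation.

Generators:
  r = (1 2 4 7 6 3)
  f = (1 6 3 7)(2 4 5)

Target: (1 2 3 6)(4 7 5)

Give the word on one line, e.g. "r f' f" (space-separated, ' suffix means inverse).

f r f f r

  after f: (1 6 3 7)(2 4 5)
  after r: (1 3 6)(2 7)(4 5)
  after f: (1 7 4 2)
  after f: (2 6 3 7 5)
  after r: (1 2 3 6)(4 7 5)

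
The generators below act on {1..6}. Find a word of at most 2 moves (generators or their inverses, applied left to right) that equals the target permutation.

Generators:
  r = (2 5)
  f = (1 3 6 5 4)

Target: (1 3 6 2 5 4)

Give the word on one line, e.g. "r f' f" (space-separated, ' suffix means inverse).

f r

  after f: (1 3 6 5 4)
  after r: (1 3 6 2 5 4)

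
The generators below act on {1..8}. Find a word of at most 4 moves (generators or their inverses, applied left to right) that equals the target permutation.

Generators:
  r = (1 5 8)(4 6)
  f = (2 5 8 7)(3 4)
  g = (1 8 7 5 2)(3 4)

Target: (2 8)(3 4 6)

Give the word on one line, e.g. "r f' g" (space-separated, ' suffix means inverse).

  after r': (1 8 5)(4 6)
  after g: (1 7 5 8 2)(3 4 6)
  after f: (1 2)(4 6)(5 7 8)
  after g: (2 8)(3 4 6)

r' g f g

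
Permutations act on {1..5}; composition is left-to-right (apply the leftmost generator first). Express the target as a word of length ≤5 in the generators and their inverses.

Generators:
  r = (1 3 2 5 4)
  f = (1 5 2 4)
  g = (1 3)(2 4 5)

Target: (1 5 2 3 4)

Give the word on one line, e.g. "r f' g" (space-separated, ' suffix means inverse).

f r g

  after f: (1 5 2 4)
  after r: (1 4 3 2)
  after g: (1 5 2 3 4)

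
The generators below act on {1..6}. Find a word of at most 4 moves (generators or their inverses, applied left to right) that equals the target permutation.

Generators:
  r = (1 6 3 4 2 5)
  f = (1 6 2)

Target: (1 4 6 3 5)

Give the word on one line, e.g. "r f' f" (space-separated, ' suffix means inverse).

  after f: (1 6 2)
  after r': (2 5)(3 6 4)
  after f': (1 2 5 6 4 3)
  after r': (1 4 6 3 5)

f r' f' r'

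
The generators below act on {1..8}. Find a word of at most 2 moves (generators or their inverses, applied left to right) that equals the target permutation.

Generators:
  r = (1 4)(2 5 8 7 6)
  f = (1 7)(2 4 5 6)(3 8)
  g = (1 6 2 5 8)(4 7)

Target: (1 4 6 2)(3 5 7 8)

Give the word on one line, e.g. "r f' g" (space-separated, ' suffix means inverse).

f' g'

  after f': (1 7)(2 6 5 4)(3 8)
  after g': (1 4 6 2)(3 5 7 8)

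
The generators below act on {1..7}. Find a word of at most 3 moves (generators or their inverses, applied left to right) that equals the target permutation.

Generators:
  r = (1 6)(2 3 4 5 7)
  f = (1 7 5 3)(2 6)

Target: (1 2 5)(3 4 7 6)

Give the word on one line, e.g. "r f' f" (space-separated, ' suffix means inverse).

  after r: (1 6)(2 3 4 5 7)
  after f': (1 2 5)(3 4 7 6)

r f'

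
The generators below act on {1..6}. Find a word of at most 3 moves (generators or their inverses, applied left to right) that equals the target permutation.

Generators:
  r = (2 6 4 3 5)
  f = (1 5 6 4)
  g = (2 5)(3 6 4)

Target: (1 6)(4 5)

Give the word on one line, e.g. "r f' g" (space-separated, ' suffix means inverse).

  after f': (1 4 6 5)
  after f': (1 6)(4 5)

f' f'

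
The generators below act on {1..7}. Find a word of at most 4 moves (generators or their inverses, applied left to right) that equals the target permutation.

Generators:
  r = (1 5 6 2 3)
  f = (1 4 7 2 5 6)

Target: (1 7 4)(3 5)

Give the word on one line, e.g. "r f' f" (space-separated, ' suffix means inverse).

  after r: (1 5 6 2 3)
  after r: (1 6 3 5 2)
  after r: (1 2 5 3 6)
  after f': (1 7 4)(3 5)

r r r f'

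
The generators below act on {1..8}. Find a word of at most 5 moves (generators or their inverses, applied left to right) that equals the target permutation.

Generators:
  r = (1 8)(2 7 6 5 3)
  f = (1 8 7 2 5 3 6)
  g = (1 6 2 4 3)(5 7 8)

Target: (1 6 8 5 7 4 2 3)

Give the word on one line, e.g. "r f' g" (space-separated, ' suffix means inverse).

r' f f g'

  after r': (1 8)(2 3 5 6 7)
  after f: (1 7 5)(2 6)
  after f: (1 2)(3 6 5 8 7)
  after g': (1 6 8 5 7 4 2 3)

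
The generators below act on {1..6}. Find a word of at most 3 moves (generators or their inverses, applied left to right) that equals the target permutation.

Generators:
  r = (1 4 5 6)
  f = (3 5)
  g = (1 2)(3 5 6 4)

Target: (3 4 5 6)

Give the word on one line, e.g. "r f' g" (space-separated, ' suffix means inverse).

f' g' g'

  after f': (3 5)
  after g': (1 2)(4 6 5)
  after g': (3 4 5 6)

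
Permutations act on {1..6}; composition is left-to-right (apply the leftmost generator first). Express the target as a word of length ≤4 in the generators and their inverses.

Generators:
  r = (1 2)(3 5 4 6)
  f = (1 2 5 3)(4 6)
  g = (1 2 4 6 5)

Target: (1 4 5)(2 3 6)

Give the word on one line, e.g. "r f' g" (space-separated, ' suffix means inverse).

r f' g g

  after r: (1 2)(3 5 4 6)
  after f': (2 3)(5 6)
  after g: (1 2 3 4 6)
  after g: (1 4 5)(2 3 6)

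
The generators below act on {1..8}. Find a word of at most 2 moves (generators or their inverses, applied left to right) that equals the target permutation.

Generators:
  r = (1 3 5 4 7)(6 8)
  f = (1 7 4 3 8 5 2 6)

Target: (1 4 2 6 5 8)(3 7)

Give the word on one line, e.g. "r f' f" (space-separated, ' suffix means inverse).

  after r': (1 7 4 5 3)(6 8)
  after f: (1 4 2 6 5 8)(3 7)

r' f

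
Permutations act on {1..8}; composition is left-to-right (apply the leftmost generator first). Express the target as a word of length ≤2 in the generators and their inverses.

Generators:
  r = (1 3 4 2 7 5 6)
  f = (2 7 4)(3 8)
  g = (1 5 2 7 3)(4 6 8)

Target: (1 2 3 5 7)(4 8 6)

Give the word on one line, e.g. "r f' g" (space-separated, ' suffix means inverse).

  after g: (1 5 2 7 3)(4 6 8)
  after g: (1 2 3 5 7)(4 8 6)

g g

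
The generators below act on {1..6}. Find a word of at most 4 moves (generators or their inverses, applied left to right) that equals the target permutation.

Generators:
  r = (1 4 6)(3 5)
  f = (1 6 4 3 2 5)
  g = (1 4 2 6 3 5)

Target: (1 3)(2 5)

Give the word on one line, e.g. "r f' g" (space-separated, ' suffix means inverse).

  after f': (1 5 2 3 4 6)
  after r': (1 3)(2 5)

f' r'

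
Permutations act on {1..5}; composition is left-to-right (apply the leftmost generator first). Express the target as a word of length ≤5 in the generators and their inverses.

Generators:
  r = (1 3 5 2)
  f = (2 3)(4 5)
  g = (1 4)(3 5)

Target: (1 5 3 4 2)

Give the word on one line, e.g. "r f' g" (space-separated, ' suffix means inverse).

r' g' r'

  after r': (1 2 5 3)
  after g': (1 2 3 4)
  after r': (1 5 3 4 2)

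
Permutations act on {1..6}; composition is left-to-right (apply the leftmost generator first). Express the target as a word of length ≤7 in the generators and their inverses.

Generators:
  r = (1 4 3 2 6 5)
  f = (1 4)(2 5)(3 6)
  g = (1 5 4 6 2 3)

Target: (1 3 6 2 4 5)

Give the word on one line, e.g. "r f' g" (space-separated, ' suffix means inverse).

  after r: (1 4 3 2 6 5)
  after g: (1 6 4)
  after r: (1 5)(2 6 3)
  after f: (1 2 3 5 4)
  after r': (1 3 6 2 4 5)

r g r f r'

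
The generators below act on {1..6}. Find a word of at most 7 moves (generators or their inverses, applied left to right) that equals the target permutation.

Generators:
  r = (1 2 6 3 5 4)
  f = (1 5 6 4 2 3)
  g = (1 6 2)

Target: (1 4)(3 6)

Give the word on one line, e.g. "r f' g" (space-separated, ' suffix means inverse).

  after r': (1 4 5 3 6 2)
  after r': (1 5 6)(2 4 3)
  after g: (1 5 2 4 3)
  after f': (2 6 5 4)
  after r': (1 4)(3 6)

r' r' g f' r'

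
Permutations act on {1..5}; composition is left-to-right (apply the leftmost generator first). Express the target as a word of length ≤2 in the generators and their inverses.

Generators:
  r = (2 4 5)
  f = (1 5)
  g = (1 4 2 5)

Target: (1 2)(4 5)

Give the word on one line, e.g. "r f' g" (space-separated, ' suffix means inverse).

g' g'

  after g': (1 5 2 4)
  after g': (1 2)(4 5)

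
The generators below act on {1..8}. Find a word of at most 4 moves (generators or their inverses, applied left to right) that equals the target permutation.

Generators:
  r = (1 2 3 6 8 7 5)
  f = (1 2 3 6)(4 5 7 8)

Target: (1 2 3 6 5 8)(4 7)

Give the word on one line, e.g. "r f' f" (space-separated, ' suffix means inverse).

  after r: (1 2 3 6 8 7 5)
  after f': (4 8 5 6 7)
  after r: (1 2 3 6 5 8)(4 7)

r f' r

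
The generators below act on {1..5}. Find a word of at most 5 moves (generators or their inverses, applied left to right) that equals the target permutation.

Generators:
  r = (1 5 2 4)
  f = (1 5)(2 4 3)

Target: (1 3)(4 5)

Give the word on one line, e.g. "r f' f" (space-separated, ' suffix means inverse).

  after f': (1 5)(2 3 4)
  after r': (2 3)(4 5)
  after r': (1 4)(2 3 5)
  after f: (1 3)(4 5)

f' r' r' f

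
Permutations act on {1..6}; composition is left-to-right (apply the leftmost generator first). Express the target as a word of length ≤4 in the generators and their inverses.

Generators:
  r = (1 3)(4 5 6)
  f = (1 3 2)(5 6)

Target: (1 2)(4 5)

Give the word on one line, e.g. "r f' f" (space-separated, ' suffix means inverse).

f' r

  after f': (1 2 3)(5 6)
  after r: (1 2)(4 5)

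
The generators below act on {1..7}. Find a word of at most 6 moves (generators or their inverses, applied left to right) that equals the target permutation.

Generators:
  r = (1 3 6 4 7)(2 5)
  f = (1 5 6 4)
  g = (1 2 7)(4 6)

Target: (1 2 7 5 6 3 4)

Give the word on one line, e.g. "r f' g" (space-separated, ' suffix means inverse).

  after r: (1 3 6 4 7)(2 5)
  after g: (1 3 4)(2 5 7)
  after r': (3 6)(4 7 5)
  after g: (1 2 7 5 6 3 4)

r g r' g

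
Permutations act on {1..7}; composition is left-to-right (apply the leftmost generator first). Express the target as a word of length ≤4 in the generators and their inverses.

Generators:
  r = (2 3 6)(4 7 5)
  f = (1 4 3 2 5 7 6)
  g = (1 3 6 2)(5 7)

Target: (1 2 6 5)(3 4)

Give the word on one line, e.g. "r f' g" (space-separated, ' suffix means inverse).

f' g

  after f': (1 6 7 5 2 3 4)
  after g: (1 2 6 5)(3 4)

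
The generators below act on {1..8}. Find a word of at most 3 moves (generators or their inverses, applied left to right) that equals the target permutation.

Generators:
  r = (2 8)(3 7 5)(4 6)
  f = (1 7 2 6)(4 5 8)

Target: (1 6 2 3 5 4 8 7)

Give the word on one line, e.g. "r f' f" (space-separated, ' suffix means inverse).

  after f': (1 6 2 7)(4 8 5)
  after r: (1 4 2 5 6 8 3 7)
  after r: (1 6 2 3 5 4 8 7)

f' r r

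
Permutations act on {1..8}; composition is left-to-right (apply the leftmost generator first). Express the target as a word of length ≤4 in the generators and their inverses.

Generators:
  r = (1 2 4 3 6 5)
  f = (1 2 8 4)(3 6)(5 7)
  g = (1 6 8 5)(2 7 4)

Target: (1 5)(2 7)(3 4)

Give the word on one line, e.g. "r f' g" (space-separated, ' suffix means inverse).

f' g' f'

  after f': (1 4 8 2)(3 6)(5 7)
  after g': (1 7 8 4 6 3)(2 5)
  after f': (1 5)(2 7)(3 4)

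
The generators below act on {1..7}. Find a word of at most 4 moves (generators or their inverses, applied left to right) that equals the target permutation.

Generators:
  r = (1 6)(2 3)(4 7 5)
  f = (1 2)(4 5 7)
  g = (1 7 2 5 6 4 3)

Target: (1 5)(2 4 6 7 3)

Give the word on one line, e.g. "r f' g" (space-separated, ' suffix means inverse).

  after f': (1 2)(4 7 5)
  after f': (4 5 7)
  after g: (1 7 3)(2 5)(4 6)
  after f': (1 5)(2 4 6 7 3)

f' f' g f'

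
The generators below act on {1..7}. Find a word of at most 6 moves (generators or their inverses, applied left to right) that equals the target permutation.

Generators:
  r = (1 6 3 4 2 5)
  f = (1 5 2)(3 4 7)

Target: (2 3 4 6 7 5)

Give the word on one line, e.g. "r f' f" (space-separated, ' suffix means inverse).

  after f': (1 2 5)(3 7 4)
  after r: (1 5 6 3 7 2)
  after r: (2 6 4)(3 7 5)
  after f: (1 5 4)(2 6 7)
  after r: (2 3 4 6 7 5)

f' r r f r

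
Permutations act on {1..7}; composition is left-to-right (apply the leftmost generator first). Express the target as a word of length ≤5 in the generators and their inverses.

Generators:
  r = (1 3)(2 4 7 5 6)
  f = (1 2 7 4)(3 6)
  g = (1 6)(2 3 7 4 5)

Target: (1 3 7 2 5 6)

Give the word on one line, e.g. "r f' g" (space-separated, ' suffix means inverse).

  after r: (1 3)(2 4 7 5 6)
  after f: (1 6 7 5 3 2)
  after g': (2 6 3 5)(4 7)
  after r': (1 3 7 2 5 6)

r f g' r'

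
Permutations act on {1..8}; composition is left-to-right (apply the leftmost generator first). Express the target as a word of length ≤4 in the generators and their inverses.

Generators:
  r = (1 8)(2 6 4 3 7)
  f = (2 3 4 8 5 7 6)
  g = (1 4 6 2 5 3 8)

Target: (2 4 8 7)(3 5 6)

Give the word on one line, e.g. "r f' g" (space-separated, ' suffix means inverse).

  after g': (1 8 3 5 2 6 4)
  after r: (2 4 8 7)(3 5 6)

g' r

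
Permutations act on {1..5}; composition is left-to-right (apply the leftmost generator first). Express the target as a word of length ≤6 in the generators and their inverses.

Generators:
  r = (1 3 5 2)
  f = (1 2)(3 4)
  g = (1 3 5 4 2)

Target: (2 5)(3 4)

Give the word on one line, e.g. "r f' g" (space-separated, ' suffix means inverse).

r' f r' g

  after r': (1 2 5 3)
  after f: (2 5 4 3)
  after r': (1 2 3 5 4)
  after g: (2 5)(3 4)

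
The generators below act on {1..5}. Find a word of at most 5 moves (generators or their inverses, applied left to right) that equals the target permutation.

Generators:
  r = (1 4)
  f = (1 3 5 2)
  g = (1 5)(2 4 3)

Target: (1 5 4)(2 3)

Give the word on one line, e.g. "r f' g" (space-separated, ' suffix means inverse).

  after g': (1 5)(2 3 4)
  after f: (1 2 5 3 4)
  after f: (3 4)
  after g': (1 5)(2 3)
  after r': (1 5 4)(2 3)

g' f f g' r'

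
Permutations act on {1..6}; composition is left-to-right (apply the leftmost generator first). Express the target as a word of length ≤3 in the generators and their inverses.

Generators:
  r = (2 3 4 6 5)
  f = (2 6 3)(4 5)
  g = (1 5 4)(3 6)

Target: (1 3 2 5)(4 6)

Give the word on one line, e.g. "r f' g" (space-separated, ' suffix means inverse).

  after g: (1 5 4)(3 6)
  after g: (1 4 5)
  after r': (1 3 2 5)(4 6)

g g r'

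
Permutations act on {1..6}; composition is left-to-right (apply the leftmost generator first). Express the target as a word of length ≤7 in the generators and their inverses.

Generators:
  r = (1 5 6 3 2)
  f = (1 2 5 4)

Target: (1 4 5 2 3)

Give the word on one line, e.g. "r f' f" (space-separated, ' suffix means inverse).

  after r': (1 2 3 6 5)
  after f: (1 5 2 3 6 4)
  after r': (2 6 4)(3 5)
  after f': (1 4)(2 6 5 3)
  after r: (1 4 5 2 3)

r' f r' f' r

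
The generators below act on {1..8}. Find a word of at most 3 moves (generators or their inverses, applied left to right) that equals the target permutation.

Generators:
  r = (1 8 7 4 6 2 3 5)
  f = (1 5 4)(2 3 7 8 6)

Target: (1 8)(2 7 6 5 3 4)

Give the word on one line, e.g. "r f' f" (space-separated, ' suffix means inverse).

  after f': (1 4 5)(2 6 8 7 3)
  after r': (1 7 2 4 3 6)
  after r': (1 8)(2 7 6 5 3 4)

f' r' r'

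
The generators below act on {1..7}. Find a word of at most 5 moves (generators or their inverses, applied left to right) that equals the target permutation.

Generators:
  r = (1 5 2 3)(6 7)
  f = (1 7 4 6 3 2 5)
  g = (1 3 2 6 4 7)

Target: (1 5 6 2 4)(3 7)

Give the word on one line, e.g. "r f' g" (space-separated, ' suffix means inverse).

r' f f g'

  after r': (1 3 2 5)(6 7)
  after f: (1 2)(3 5 7)(4 6)
  after f: (1 5 4 3)(2 7)
  after g': (1 5 6 2 4)(3 7)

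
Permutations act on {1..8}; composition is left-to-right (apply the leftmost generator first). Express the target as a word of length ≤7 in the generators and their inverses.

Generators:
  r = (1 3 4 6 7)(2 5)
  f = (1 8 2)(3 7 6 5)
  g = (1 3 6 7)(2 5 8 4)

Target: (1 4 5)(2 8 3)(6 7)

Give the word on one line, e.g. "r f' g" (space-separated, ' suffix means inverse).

r' r' f f r

  after r': (1 7 6 4 3)(2 5)
  after r': (1 6 3 7 4)
  after f: (1 5 3 6 7 4 8 2)
  after f: (1 3 5 7 4 2 8)
  after r: (1 4 5)(2 8 3)(6 7)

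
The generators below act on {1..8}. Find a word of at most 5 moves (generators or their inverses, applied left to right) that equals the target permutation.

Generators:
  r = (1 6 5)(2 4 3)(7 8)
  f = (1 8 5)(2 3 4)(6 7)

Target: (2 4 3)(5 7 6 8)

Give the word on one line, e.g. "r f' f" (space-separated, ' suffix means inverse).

r r f

  after r: (1 6 5)(2 4 3)(7 8)
  after r: (1 5 6)(2 3 4)
  after f: (2 4 3)(5 7 6 8)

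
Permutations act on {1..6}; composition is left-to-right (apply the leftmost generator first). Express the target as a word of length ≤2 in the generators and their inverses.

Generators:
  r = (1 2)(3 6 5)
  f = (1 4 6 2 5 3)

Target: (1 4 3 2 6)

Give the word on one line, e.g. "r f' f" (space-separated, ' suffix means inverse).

  after f: (1 4 6 2 5 3)
  after r': (1 4 3 2 6)

f r'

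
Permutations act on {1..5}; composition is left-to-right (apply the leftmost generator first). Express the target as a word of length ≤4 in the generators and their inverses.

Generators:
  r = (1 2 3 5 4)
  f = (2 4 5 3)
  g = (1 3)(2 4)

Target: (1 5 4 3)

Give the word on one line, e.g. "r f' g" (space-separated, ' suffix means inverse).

g f'

  after g: (1 3)(2 4)
  after f': (1 5 4 3)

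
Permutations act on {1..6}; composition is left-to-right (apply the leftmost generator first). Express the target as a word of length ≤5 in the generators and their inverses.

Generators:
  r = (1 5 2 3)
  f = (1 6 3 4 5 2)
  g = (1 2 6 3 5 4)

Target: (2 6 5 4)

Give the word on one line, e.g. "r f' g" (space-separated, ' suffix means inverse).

  after f: (1 6 3 4 5 2)
  after r': (1 6 2 3 4)
  after g: (1 3)(2 5 4)
  after f: (1 4)(3 6)
  after g: (2 6 5 4)

f r' g f g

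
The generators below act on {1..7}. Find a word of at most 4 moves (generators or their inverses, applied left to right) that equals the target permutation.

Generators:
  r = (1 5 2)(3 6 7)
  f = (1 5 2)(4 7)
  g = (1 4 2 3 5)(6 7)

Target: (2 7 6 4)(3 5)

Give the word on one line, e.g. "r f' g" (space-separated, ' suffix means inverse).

  after g': (1 5 3 2 4)(6 7)
  after f': (2 7 6 4)(3 5)

g' f'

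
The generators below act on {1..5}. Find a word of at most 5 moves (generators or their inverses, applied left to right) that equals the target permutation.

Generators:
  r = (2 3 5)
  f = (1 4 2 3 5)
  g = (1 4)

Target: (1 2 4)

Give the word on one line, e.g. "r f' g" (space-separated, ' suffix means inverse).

r' f r' f

  after r': (2 5 3)
  after f: (1 4 2)
  after r': (1 4 5 3 2)
  after f: (1 2 4)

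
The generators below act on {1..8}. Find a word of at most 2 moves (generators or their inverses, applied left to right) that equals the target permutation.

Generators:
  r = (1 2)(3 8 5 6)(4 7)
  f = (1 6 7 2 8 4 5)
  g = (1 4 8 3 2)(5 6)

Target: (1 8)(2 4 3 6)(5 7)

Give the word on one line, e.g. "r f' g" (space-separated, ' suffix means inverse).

f' r'

  after f': (1 5 4 8 2 7 6)
  after r': (1 8)(2 4 3 6)(5 7)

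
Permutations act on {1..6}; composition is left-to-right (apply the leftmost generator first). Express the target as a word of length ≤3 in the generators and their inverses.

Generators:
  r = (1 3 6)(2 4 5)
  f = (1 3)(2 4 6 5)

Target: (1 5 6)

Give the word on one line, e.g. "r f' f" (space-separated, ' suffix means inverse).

  after r: (1 3 6)(2 4 5)
  after r: (1 6 3)(2 5 4)
  after f: (1 5 6)

r r f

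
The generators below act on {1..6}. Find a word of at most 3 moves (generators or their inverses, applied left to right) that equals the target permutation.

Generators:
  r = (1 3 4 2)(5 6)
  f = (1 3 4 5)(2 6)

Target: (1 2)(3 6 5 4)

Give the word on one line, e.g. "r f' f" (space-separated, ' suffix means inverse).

  after f': (1 5 4 3)(2 6)
  after r': (1 6 4)(2 5 3)
  after f: (1 2)(3 6 5 4)

f' r' f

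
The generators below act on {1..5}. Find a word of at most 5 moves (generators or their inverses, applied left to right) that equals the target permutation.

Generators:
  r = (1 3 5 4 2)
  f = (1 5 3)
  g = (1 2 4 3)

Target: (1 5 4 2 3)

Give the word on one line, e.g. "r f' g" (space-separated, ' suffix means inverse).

r f f

  after r: (1 3 5 4 2)
  after f: (2 5 4)
  after f: (1 5 4 2 3)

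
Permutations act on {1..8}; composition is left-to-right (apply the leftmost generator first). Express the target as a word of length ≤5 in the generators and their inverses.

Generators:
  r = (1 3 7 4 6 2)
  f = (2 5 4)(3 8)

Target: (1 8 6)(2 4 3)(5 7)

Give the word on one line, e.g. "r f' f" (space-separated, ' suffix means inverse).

  after r: (1 3 7 4 6 2)
  after f': (1 8 3 7 5 2)(4 6)
  after r': (1 8)(5 6 7)
  after r': (1 8 2 6 3)(4 7 5)
  after r': (1 8 6)(2 4 3)(5 7)

r f' r' r' r'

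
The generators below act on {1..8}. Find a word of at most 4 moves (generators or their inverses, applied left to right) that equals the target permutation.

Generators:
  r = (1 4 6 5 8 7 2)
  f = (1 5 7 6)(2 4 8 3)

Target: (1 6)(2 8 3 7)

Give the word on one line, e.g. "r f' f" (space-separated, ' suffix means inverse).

  after f': (1 6 7 5)(2 3 8 4)
  after r': (1 4 7 6 8)(2 3 5)
  after r': (2 3 6 5 7 4 8)
  after f': (1 6)(2 8 3 7)

f' r' r' f'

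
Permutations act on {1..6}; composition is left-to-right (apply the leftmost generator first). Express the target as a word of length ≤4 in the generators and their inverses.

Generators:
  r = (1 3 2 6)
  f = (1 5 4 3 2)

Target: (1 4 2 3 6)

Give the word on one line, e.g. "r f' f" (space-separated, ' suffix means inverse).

r f r' f'

  after r: (1 3 2 6)
  after f: (1 2 6 5 4 3)
  after r': (1 3 6 5 4)
  after f': (1 4 2 3 6)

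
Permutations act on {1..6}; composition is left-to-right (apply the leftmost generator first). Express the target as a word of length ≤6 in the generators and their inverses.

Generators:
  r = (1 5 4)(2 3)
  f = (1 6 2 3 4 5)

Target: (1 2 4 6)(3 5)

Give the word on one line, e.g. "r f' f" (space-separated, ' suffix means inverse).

f f f r

  after f: (1 6 2 3 4 5)
  after f: (1 2 4)(3 5 6)
  after f: (1 3)(2 5)(4 6)
  after r: (1 2 4 6)(3 5)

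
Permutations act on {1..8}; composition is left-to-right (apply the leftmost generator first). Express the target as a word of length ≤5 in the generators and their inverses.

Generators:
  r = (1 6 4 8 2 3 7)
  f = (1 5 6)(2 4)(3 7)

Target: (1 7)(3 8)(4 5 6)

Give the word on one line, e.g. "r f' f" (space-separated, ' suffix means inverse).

r' f' r

  after r': (1 7 3 2 8 4 6)
  after f': (1 3 4 5)(2 8)
  after r: (1 7)(3 8)(4 5 6)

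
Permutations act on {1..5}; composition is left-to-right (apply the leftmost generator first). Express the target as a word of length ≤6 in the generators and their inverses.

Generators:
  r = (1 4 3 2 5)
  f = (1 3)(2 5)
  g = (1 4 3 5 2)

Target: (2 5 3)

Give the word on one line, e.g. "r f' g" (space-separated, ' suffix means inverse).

f' g' f r'

  after f': (1 3)(2 5)
  after g': (1 4)(2 3)
  after f: (1 4 3 5 2)
  after r': (2 5 3)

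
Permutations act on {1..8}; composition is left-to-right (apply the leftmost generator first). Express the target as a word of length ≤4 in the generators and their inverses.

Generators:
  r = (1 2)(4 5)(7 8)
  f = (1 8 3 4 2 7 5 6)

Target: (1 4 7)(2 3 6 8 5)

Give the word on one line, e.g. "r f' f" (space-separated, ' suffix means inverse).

f r f r'

  after f: (1 8 3 4 2 7 5 6)
  after r: (1 7 4)(2 8 3 5 6)
  after f: (1 5)(2 3 6 7)(4 8)
  after r': (1 4 7)(2 3 6 8 5)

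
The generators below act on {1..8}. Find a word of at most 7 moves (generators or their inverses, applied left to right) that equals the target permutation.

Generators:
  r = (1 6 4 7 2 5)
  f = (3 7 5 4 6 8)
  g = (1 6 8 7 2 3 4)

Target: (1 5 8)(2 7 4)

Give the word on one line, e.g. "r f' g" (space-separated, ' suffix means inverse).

r f' g' f f

  after r: (1 6 4 7 2 5)
  after f': (1 4 3 8 6 5)(2 7)
  after g': (1 3 6 5 4 2 8)
  after f: (1 7 5 6 4 2 3 8)
  after f: (1 5 8)(2 7 4)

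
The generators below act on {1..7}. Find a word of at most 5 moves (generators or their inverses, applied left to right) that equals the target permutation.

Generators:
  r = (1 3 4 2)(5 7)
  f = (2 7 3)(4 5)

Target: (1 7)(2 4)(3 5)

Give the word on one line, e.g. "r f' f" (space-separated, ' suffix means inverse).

  after r: (1 3 4 2)(5 7)
  after f': (1 7 4 3 5 2)
  after r': (1 5 4)(3 7)
  after r': (1 7)(2 4)(3 5)

r f' r' r'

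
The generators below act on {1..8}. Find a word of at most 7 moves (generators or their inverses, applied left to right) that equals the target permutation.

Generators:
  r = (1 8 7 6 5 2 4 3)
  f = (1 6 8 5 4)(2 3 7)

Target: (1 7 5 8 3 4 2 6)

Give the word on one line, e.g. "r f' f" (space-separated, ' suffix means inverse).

r f r' f r

  after r: (1 8 7 6 5 2 4 3)
  after f: (1 5 3 6 4 7 8 2)
  after r': (1 6 2 3 7)(4 8 5)
  after f: (1 8 4 5)(2 7 6 3)
  after r: (1 7 5 8 3 4 2 6)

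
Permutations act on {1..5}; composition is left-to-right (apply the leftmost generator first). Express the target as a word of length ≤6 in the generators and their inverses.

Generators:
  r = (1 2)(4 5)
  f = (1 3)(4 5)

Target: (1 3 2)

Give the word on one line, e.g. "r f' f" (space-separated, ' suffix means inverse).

  after f: (1 3)(4 5)
  after r: (1 3 2)
  after f': (2 3)(4 5)
  after f': (1 3 2)

f r f' f'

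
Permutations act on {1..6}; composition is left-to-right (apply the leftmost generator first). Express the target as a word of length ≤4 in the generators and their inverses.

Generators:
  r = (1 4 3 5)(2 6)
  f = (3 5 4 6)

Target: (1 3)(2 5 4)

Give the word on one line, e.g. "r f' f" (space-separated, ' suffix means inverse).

  after f: (3 5 4 6)
  after r: (1 4 2 6 5 3)
  after f: (1 6 4 2 3)
  after f: (1 3)(2 5 4)

f r f f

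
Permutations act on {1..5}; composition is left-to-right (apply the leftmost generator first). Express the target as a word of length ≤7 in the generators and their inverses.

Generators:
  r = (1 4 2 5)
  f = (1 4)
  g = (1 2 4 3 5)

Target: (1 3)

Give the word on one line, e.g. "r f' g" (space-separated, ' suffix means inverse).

g r g' f' r

  after g: (1 2 4 3 5)
  after r: (1 5 4 3)
  after g': (1 3 5 2)
  after f': (1 3 5 2 4)
  after r: (1 3)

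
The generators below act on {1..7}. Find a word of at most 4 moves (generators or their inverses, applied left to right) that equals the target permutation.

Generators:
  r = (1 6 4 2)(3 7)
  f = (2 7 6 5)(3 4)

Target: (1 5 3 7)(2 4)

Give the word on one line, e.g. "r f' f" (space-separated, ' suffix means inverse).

  after f: (2 7 6 5)(3 4)
  after r': (1 2 3 6 5 4 7)
  after f': (1 5 3 7)(2 4)

f r' f'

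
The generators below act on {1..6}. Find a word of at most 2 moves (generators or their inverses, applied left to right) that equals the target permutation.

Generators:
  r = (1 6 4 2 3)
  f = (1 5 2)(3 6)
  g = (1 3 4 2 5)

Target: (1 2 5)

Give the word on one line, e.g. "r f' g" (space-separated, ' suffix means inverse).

f f

  after f: (1 5 2)(3 6)
  after f: (1 2 5)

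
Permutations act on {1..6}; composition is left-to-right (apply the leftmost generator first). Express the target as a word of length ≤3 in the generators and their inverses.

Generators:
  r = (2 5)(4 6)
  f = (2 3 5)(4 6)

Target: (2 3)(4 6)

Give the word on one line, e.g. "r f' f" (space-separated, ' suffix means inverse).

  after r': (2 5)(4 6)
  after f: (3 5)
  after f: (2 3)(4 6)

r' f f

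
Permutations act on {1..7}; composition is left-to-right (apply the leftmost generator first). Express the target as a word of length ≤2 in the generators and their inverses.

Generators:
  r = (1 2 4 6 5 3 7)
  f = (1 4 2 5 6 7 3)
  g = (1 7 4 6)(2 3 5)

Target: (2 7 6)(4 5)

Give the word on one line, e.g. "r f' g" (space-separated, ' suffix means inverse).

g r

  after g: (1 7 4 6)(2 3 5)
  after r: (2 7 6)(4 5)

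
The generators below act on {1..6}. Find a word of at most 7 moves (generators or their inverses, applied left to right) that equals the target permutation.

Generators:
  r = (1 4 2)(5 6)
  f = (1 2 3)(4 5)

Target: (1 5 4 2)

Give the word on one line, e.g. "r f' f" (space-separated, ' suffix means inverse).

  after f': (1 3 2)(4 5)
  after f': (1 2 3)
  after r: (2 3 4)(5 6)
  after r: (1 4)(2 3)
  after f: (1 5 4 2)

f' f' r r f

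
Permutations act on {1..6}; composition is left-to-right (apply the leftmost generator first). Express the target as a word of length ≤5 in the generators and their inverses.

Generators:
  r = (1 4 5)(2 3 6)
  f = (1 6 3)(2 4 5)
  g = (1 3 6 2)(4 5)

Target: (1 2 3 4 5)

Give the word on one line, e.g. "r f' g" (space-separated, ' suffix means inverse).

  after r: (1 4 5)(2 3 6)
  after f: (1 5 6 4 2)
  after g: (1 4)(2 3 6 5)
  after r: (1 5 3 2 6)
  after f: (1 2 3 4 5)

r f g r f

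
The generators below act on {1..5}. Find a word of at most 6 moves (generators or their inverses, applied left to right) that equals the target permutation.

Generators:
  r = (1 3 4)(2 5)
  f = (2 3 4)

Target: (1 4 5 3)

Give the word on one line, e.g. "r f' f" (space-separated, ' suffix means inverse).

f r f' f'

  after f: (2 3 4)
  after r: (1 3)(2 4 5)
  after f': (1 2 3)(4 5)
  after f': (1 4 5 3)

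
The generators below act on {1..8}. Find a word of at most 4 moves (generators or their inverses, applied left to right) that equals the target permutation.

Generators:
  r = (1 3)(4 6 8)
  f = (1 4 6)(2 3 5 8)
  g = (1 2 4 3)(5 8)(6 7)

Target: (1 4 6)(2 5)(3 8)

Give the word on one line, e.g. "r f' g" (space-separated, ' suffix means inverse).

  after f': (1 6 4)(2 8 5 3)
  after f': (1 4 6)(2 5)(3 8)

f' f'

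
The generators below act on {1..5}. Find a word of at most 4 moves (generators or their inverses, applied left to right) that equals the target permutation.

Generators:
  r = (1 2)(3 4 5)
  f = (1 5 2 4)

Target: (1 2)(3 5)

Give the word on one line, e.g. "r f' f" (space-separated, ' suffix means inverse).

  after f: (1 5 2 4)
  after f: (1 2)(4 5)
  after r: (3 4)
  after r: (1 2)(3 5)

f f r r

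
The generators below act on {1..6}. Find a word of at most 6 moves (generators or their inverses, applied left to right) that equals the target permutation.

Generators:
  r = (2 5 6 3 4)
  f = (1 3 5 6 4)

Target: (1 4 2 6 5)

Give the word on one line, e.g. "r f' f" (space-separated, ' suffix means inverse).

r r r f r

  after r: (2 5 6 3 4)
  after r: (2 6 4 5 3)
  after r: (2 3 5 4 6)
  after f: (1 3 6 2 5)
  after r: (1 4 2 6 5)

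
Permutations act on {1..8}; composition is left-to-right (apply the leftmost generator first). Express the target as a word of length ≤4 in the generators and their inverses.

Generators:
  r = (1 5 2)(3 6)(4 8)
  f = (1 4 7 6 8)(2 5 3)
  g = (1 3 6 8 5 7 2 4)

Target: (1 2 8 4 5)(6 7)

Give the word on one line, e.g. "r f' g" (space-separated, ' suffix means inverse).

  after r': (1 2 5)(3 6)(4 8)
  after g: (1 4 5 3 8)(2 7)
  after f': (2 4)(3 6 7)
  after r': (1 2 8 4 5)(6 7)

r' g f' r'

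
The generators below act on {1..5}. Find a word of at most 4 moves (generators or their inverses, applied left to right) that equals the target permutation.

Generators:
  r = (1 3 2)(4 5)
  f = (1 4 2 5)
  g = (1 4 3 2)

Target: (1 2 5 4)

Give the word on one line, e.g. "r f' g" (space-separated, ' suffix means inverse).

r g' f

  after r: (1 3 2)(4 5)
  after g': (1 4 5)
  after f: (1 2 5 4)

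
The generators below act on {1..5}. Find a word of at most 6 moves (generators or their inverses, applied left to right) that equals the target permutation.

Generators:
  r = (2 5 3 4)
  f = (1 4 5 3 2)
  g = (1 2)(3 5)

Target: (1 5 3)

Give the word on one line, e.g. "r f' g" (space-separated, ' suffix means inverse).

g r' r' f'

  after g: (1 2)(3 5)
  after r': (1 4 3 2)
  after r': (1 3 4 5 2)
  after f': (1 5 3)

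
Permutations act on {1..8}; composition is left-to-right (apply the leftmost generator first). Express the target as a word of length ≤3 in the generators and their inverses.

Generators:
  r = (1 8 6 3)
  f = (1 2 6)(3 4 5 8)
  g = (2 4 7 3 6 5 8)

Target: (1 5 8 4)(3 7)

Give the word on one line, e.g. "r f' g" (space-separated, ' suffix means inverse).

g' r f'

  after g': (2 8 5 6 3 7 4)
  after r: (1 8 5 3 7 4 2 6)
  after f': (1 5 8 4)(3 7)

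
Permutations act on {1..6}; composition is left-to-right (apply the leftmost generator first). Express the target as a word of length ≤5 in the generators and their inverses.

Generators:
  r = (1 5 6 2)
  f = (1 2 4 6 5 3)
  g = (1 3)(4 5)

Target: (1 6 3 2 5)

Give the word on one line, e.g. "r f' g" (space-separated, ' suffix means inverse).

f r' g'

  after f: (1 2 4 6 5 3)
  after r': (1 6)(2 4 5 3)
  after g': (1 6 3 2 5)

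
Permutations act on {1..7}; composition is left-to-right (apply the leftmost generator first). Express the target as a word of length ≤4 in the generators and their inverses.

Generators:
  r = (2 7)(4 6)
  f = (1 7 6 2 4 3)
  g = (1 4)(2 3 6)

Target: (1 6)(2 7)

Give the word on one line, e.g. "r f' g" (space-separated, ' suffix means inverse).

f r' f'

  after f: (1 7 6 2 4 3)
  after r': (1 2 6 7 4 3)
  after f': (1 6)(2 7)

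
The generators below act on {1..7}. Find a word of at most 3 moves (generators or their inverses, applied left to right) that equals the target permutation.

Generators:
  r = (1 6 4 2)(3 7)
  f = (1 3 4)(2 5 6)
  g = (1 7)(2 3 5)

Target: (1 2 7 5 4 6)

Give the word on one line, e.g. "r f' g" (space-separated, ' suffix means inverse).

r g' f

  after r: (1 6 4 2)(3 7)
  after g': (1 6 4 5 3)(2 7)
  after f: (1 2 7 5 4 6)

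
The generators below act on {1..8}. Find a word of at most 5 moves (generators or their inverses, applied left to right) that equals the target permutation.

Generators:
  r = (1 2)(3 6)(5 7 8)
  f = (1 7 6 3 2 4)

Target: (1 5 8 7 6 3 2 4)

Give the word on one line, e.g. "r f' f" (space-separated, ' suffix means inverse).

  after f: (1 7 6 3 2 4)
  after r: (1 8 5 7 3)(2 4)
  after r: (1 5 8 7 6 3 2 4)

f r r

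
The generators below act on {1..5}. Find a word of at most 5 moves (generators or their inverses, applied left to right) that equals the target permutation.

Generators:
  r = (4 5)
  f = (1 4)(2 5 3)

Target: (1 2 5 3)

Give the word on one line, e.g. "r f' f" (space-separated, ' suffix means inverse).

  after f': (1 4)(2 3 5)
  after r: (1 5 2 3 4)
  after f': (1 2 5 3)

f' r f'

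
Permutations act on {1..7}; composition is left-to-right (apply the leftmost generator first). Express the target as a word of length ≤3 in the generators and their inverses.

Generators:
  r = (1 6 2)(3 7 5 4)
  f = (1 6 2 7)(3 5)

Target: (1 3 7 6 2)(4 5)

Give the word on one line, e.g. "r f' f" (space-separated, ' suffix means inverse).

f' r'

  after f': (1 7 2 6)(3 5)
  after r': (1 3 7 6 2)(4 5)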